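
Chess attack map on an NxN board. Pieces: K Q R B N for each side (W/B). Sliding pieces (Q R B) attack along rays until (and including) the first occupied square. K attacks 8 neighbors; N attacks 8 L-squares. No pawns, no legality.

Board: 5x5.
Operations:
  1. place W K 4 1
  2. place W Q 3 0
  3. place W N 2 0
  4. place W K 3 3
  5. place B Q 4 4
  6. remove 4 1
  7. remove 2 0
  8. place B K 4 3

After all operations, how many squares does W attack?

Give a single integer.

Answer: 18

Derivation:
Op 1: place WK@(4,1)
Op 2: place WQ@(3,0)
Op 3: place WN@(2,0)
Op 4: place WK@(3,3)
Op 5: place BQ@(4,4)
Op 6: remove (4,1)
Op 7: remove (2,0)
Op 8: place BK@(4,3)
Per-piece attacks for W:
  WQ@(3,0): attacks (3,1) (3,2) (3,3) (4,0) (2,0) (1,0) (0,0) (4,1) (2,1) (1,2) (0,3) [ray(0,1) blocked at (3,3)]
  WK@(3,3): attacks (3,4) (3,2) (4,3) (2,3) (4,4) (4,2) (2,4) (2,2)
Union (18 distinct): (0,0) (0,3) (1,0) (1,2) (2,0) (2,1) (2,2) (2,3) (2,4) (3,1) (3,2) (3,3) (3,4) (4,0) (4,1) (4,2) (4,3) (4,4)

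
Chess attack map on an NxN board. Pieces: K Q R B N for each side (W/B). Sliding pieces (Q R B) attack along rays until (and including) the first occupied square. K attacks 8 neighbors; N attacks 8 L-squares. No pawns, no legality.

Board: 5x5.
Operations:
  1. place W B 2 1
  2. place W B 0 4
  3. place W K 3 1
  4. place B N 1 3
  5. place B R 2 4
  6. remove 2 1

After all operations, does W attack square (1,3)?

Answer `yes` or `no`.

Answer: yes

Derivation:
Op 1: place WB@(2,1)
Op 2: place WB@(0,4)
Op 3: place WK@(3,1)
Op 4: place BN@(1,3)
Op 5: place BR@(2,4)
Op 6: remove (2,1)
Per-piece attacks for W:
  WB@(0,4): attacks (1,3) [ray(1,-1) blocked at (1,3)]
  WK@(3,1): attacks (3,2) (3,0) (4,1) (2,1) (4,2) (4,0) (2,2) (2,0)
W attacks (1,3): yes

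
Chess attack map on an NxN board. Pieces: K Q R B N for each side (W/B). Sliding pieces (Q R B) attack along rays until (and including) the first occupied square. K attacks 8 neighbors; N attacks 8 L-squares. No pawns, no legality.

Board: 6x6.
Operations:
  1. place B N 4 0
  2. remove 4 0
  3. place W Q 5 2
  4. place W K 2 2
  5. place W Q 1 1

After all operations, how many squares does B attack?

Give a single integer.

Op 1: place BN@(4,0)
Op 2: remove (4,0)
Op 3: place WQ@(5,2)
Op 4: place WK@(2,2)
Op 5: place WQ@(1,1)
Per-piece attacks for B:
Union (0 distinct): (none)

Answer: 0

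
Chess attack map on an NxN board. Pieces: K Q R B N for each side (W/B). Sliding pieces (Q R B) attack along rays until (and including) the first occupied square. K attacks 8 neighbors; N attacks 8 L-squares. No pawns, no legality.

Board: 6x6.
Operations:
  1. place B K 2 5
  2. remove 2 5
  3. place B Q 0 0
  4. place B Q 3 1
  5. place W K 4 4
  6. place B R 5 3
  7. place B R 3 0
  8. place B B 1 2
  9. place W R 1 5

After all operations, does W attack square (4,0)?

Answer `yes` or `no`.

Answer: no

Derivation:
Op 1: place BK@(2,5)
Op 2: remove (2,5)
Op 3: place BQ@(0,0)
Op 4: place BQ@(3,1)
Op 5: place WK@(4,4)
Op 6: place BR@(5,3)
Op 7: place BR@(3,0)
Op 8: place BB@(1,2)
Op 9: place WR@(1,5)
Per-piece attacks for W:
  WR@(1,5): attacks (1,4) (1,3) (1,2) (2,5) (3,5) (4,5) (5,5) (0,5) [ray(0,-1) blocked at (1,2)]
  WK@(4,4): attacks (4,5) (4,3) (5,4) (3,4) (5,5) (5,3) (3,5) (3,3)
W attacks (4,0): no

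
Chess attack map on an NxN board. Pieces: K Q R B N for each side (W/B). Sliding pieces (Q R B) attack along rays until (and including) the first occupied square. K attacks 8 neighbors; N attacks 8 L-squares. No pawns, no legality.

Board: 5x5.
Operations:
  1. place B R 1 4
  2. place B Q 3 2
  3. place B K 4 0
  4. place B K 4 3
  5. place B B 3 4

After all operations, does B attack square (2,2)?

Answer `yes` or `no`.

Op 1: place BR@(1,4)
Op 2: place BQ@(3,2)
Op 3: place BK@(4,0)
Op 4: place BK@(4,3)
Op 5: place BB@(3,4)
Per-piece attacks for B:
  BR@(1,4): attacks (1,3) (1,2) (1,1) (1,0) (2,4) (3,4) (0,4) [ray(1,0) blocked at (3,4)]
  BQ@(3,2): attacks (3,3) (3,4) (3,1) (3,0) (4,2) (2,2) (1,2) (0,2) (4,3) (4,1) (2,3) (1,4) (2,1) (1,0) [ray(0,1) blocked at (3,4); ray(1,1) blocked at (4,3); ray(-1,1) blocked at (1,4)]
  BB@(3,4): attacks (4,3) (2,3) (1,2) (0,1) [ray(1,-1) blocked at (4,3)]
  BK@(4,0): attacks (4,1) (3,0) (3,1)
  BK@(4,3): attacks (4,4) (4,2) (3,3) (3,4) (3,2)
B attacks (2,2): yes

Answer: yes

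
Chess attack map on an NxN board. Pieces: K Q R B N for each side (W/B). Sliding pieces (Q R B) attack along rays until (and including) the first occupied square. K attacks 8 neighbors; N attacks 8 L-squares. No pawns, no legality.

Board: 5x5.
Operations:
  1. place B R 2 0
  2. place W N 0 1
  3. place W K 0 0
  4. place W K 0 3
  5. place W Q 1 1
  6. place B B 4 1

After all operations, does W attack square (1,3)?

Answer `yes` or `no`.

Op 1: place BR@(2,0)
Op 2: place WN@(0,1)
Op 3: place WK@(0,0)
Op 4: place WK@(0,3)
Op 5: place WQ@(1,1)
Op 6: place BB@(4,1)
Per-piece attacks for W:
  WK@(0,0): attacks (0,1) (1,0) (1,1)
  WN@(0,1): attacks (1,3) (2,2) (2,0)
  WK@(0,3): attacks (0,4) (0,2) (1,3) (1,4) (1,2)
  WQ@(1,1): attacks (1,2) (1,3) (1,4) (1,0) (2,1) (3,1) (4,1) (0,1) (2,2) (3,3) (4,4) (2,0) (0,2) (0,0) [ray(1,0) blocked at (4,1); ray(-1,0) blocked at (0,1); ray(1,-1) blocked at (2,0); ray(-1,-1) blocked at (0,0)]
W attacks (1,3): yes

Answer: yes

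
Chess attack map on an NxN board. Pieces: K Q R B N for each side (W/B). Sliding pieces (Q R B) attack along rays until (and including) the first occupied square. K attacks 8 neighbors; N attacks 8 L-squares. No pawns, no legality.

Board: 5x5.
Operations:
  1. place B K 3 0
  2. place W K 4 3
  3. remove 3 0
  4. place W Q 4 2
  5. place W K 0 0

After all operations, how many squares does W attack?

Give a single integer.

Op 1: place BK@(3,0)
Op 2: place WK@(4,3)
Op 3: remove (3,0)
Op 4: place WQ@(4,2)
Op 5: place WK@(0,0)
Per-piece attacks for W:
  WK@(0,0): attacks (0,1) (1,0) (1,1)
  WQ@(4,2): attacks (4,3) (4,1) (4,0) (3,2) (2,2) (1,2) (0,2) (3,3) (2,4) (3,1) (2,0) [ray(0,1) blocked at (4,3)]
  WK@(4,3): attacks (4,4) (4,2) (3,3) (3,4) (3,2)
Union (17 distinct): (0,1) (0,2) (1,0) (1,1) (1,2) (2,0) (2,2) (2,4) (3,1) (3,2) (3,3) (3,4) (4,0) (4,1) (4,2) (4,3) (4,4)

Answer: 17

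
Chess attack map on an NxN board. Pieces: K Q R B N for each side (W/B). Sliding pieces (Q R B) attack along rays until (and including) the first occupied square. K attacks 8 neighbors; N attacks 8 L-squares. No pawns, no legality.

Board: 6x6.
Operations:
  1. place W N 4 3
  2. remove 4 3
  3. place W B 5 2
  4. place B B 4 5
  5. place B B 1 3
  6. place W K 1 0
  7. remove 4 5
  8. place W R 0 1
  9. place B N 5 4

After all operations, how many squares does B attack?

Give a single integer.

Answer: 9

Derivation:
Op 1: place WN@(4,3)
Op 2: remove (4,3)
Op 3: place WB@(5,2)
Op 4: place BB@(4,5)
Op 5: place BB@(1,3)
Op 6: place WK@(1,0)
Op 7: remove (4,5)
Op 8: place WR@(0,1)
Op 9: place BN@(5,4)
Per-piece attacks for B:
  BB@(1,3): attacks (2,4) (3,5) (2,2) (3,1) (4,0) (0,4) (0,2)
  BN@(5,4): attacks (3,5) (4,2) (3,3)
Union (9 distinct): (0,2) (0,4) (2,2) (2,4) (3,1) (3,3) (3,5) (4,0) (4,2)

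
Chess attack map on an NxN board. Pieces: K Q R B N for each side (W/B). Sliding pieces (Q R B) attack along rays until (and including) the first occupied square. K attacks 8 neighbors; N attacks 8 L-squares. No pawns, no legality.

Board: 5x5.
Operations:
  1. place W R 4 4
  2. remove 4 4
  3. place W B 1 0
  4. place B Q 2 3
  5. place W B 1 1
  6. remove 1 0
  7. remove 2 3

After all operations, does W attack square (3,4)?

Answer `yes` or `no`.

Answer: no

Derivation:
Op 1: place WR@(4,4)
Op 2: remove (4,4)
Op 3: place WB@(1,0)
Op 4: place BQ@(2,3)
Op 5: place WB@(1,1)
Op 6: remove (1,0)
Op 7: remove (2,3)
Per-piece attacks for W:
  WB@(1,1): attacks (2,2) (3,3) (4,4) (2,0) (0,2) (0,0)
W attacks (3,4): no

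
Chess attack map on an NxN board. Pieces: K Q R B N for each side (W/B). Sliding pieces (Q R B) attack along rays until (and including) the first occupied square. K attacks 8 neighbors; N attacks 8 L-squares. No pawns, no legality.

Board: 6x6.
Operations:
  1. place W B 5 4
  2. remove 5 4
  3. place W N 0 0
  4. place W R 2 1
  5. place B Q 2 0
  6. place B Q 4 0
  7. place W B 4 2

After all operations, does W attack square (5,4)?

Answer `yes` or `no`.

Op 1: place WB@(5,4)
Op 2: remove (5,4)
Op 3: place WN@(0,0)
Op 4: place WR@(2,1)
Op 5: place BQ@(2,0)
Op 6: place BQ@(4,0)
Op 7: place WB@(4,2)
Per-piece attacks for W:
  WN@(0,0): attacks (1,2) (2,1)
  WR@(2,1): attacks (2,2) (2,3) (2,4) (2,5) (2,0) (3,1) (4,1) (5,1) (1,1) (0,1) [ray(0,-1) blocked at (2,0)]
  WB@(4,2): attacks (5,3) (5,1) (3,3) (2,4) (1,5) (3,1) (2,0) [ray(-1,-1) blocked at (2,0)]
W attacks (5,4): no

Answer: no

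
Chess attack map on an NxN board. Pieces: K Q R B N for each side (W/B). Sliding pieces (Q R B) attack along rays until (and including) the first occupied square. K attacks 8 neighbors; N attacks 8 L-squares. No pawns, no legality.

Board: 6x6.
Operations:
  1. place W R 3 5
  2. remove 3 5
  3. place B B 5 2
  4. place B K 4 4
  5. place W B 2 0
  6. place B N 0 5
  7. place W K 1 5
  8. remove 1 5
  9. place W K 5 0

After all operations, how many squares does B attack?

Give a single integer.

Answer: 13

Derivation:
Op 1: place WR@(3,5)
Op 2: remove (3,5)
Op 3: place BB@(5,2)
Op 4: place BK@(4,4)
Op 5: place WB@(2,0)
Op 6: place BN@(0,5)
Op 7: place WK@(1,5)
Op 8: remove (1,5)
Op 9: place WK@(5,0)
Per-piece attacks for B:
  BN@(0,5): attacks (1,3) (2,4)
  BK@(4,4): attacks (4,5) (4,3) (5,4) (3,4) (5,5) (5,3) (3,5) (3,3)
  BB@(5,2): attacks (4,3) (3,4) (2,5) (4,1) (3,0)
Union (13 distinct): (1,3) (2,4) (2,5) (3,0) (3,3) (3,4) (3,5) (4,1) (4,3) (4,5) (5,3) (5,4) (5,5)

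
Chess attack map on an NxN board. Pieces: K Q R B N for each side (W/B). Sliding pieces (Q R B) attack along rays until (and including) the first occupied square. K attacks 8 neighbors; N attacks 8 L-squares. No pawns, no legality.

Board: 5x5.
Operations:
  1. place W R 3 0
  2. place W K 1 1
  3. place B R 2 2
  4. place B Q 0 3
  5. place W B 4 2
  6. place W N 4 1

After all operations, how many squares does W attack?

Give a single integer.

Answer: 14

Derivation:
Op 1: place WR@(3,0)
Op 2: place WK@(1,1)
Op 3: place BR@(2,2)
Op 4: place BQ@(0,3)
Op 5: place WB@(4,2)
Op 6: place WN@(4,1)
Per-piece attacks for W:
  WK@(1,1): attacks (1,2) (1,0) (2,1) (0,1) (2,2) (2,0) (0,2) (0,0)
  WR@(3,0): attacks (3,1) (3,2) (3,3) (3,4) (4,0) (2,0) (1,0) (0,0)
  WN@(4,1): attacks (3,3) (2,2) (2,0)
  WB@(4,2): attacks (3,3) (2,4) (3,1) (2,0)
Union (14 distinct): (0,0) (0,1) (0,2) (1,0) (1,2) (2,0) (2,1) (2,2) (2,4) (3,1) (3,2) (3,3) (3,4) (4,0)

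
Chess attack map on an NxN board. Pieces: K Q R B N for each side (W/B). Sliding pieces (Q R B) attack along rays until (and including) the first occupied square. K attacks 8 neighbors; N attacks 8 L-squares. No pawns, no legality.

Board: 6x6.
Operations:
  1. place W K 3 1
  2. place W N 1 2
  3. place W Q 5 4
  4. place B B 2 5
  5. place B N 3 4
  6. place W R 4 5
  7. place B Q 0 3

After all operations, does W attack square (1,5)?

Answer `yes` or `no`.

Op 1: place WK@(3,1)
Op 2: place WN@(1,2)
Op 3: place WQ@(5,4)
Op 4: place BB@(2,5)
Op 5: place BN@(3,4)
Op 6: place WR@(4,5)
Op 7: place BQ@(0,3)
Per-piece attacks for W:
  WN@(1,2): attacks (2,4) (3,3) (0,4) (2,0) (3,1) (0,0)
  WK@(3,1): attacks (3,2) (3,0) (4,1) (2,1) (4,2) (4,0) (2,2) (2,0)
  WR@(4,5): attacks (4,4) (4,3) (4,2) (4,1) (4,0) (5,5) (3,5) (2,5) [ray(-1,0) blocked at (2,5)]
  WQ@(5,4): attacks (5,5) (5,3) (5,2) (5,1) (5,0) (4,4) (3,4) (4,5) (4,3) (3,2) (2,1) (1,0) [ray(-1,0) blocked at (3,4); ray(-1,1) blocked at (4,5)]
W attacks (1,5): no

Answer: no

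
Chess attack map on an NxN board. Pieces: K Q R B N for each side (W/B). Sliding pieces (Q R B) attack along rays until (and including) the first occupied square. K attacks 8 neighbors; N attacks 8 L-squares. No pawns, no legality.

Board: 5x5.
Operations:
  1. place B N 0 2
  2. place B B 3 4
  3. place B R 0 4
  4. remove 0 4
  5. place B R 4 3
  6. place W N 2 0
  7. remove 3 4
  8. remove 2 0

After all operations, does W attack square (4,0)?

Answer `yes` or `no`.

Answer: no

Derivation:
Op 1: place BN@(0,2)
Op 2: place BB@(3,4)
Op 3: place BR@(0,4)
Op 4: remove (0,4)
Op 5: place BR@(4,3)
Op 6: place WN@(2,0)
Op 7: remove (3,4)
Op 8: remove (2,0)
Per-piece attacks for W:
W attacks (4,0): no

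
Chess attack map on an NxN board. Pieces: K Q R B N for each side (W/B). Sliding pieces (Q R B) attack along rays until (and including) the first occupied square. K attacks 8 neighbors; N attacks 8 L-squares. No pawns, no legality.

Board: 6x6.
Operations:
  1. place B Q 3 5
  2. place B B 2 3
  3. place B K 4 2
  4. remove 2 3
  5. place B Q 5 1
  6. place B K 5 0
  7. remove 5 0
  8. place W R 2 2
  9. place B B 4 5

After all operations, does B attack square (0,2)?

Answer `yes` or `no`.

Answer: yes

Derivation:
Op 1: place BQ@(3,5)
Op 2: place BB@(2,3)
Op 3: place BK@(4,2)
Op 4: remove (2,3)
Op 5: place BQ@(5,1)
Op 6: place BK@(5,0)
Op 7: remove (5,0)
Op 8: place WR@(2,2)
Op 9: place BB@(4,5)
Per-piece attacks for B:
  BQ@(3,5): attacks (3,4) (3,3) (3,2) (3,1) (3,0) (4,5) (2,5) (1,5) (0,5) (4,4) (5,3) (2,4) (1,3) (0,2) [ray(1,0) blocked at (4,5)]
  BK@(4,2): attacks (4,3) (4,1) (5,2) (3,2) (5,3) (5,1) (3,3) (3,1)
  BB@(4,5): attacks (5,4) (3,4) (2,3) (1,2) (0,1)
  BQ@(5,1): attacks (5,2) (5,3) (5,4) (5,5) (5,0) (4,1) (3,1) (2,1) (1,1) (0,1) (4,2) (4,0) [ray(-1,1) blocked at (4,2)]
B attacks (0,2): yes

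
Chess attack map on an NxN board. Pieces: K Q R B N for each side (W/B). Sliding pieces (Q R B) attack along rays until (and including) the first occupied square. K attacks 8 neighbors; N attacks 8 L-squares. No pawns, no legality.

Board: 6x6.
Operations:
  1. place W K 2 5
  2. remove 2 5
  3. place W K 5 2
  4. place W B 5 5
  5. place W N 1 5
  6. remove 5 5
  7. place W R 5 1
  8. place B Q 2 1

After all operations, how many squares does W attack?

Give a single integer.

Answer: 12

Derivation:
Op 1: place WK@(2,5)
Op 2: remove (2,5)
Op 3: place WK@(5,2)
Op 4: place WB@(5,5)
Op 5: place WN@(1,5)
Op 6: remove (5,5)
Op 7: place WR@(5,1)
Op 8: place BQ@(2,1)
Per-piece attacks for W:
  WN@(1,5): attacks (2,3) (3,4) (0,3)
  WR@(5,1): attacks (5,2) (5,0) (4,1) (3,1) (2,1) [ray(0,1) blocked at (5,2); ray(-1,0) blocked at (2,1)]
  WK@(5,2): attacks (5,3) (5,1) (4,2) (4,3) (4,1)
Union (12 distinct): (0,3) (2,1) (2,3) (3,1) (3,4) (4,1) (4,2) (4,3) (5,0) (5,1) (5,2) (5,3)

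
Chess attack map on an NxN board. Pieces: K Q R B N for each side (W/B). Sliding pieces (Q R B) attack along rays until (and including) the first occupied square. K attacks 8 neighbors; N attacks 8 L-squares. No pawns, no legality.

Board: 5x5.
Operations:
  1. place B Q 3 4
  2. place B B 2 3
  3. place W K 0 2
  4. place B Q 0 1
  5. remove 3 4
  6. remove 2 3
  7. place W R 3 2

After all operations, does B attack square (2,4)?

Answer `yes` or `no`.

Op 1: place BQ@(3,4)
Op 2: place BB@(2,3)
Op 3: place WK@(0,2)
Op 4: place BQ@(0,1)
Op 5: remove (3,4)
Op 6: remove (2,3)
Op 7: place WR@(3,2)
Per-piece attacks for B:
  BQ@(0,1): attacks (0,2) (0,0) (1,1) (2,1) (3,1) (4,1) (1,2) (2,3) (3,4) (1,0) [ray(0,1) blocked at (0,2)]
B attacks (2,4): no

Answer: no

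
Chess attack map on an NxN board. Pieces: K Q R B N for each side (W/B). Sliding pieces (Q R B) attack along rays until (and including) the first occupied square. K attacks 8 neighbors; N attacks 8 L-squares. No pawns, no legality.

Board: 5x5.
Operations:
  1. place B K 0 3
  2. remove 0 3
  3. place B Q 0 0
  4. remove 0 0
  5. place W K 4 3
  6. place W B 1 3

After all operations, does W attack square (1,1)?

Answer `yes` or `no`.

Op 1: place BK@(0,3)
Op 2: remove (0,3)
Op 3: place BQ@(0,0)
Op 4: remove (0,0)
Op 5: place WK@(4,3)
Op 6: place WB@(1,3)
Per-piece attacks for W:
  WB@(1,3): attacks (2,4) (2,2) (3,1) (4,0) (0,4) (0,2)
  WK@(4,3): attacks (4,4) (4,2) (3,3) (3,4) (3,2)
W attacks (1,1): no

Answer: no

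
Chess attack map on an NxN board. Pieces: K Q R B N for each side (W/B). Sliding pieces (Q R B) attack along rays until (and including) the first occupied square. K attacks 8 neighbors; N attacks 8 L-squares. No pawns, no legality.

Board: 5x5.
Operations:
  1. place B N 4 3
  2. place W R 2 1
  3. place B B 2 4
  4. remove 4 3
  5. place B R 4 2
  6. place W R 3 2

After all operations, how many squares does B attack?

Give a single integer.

Op 1: place BN@(4,3)
Op 2: place WR@(2,1)
Op 3: place BB@(2,4)
Op 4: remove (4,3)
Op 5: place BR@(4,2)
Op 6: place WR@(3,2)
Per-piece attacks for B:
  BB@(2,4): attacks (3,3) (4,2) (1,3) (0,2) [ray(1,-1) blocked at (4,2)]
  BR@(4,2): attacks (4,3) (4,4) (4,1) (4,0) (3,2) [ray(-1,0) blocked at (3,2)]
Union (9 distinct): (0,2) (1,3) (3,2) (3,3) (4,0) (4,1) (4,2) (4,3) (4,4)

Answer: 9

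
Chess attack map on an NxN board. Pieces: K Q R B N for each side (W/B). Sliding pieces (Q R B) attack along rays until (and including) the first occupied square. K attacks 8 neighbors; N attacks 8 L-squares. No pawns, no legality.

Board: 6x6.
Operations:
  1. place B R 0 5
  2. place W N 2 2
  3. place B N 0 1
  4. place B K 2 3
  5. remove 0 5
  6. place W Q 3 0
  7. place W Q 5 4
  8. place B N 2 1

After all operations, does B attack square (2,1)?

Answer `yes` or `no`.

Op 1: place BR@(0,5)
Op 2: place WN@(2,2)
Op 3: place BN@(0,1)
Op 4: place BK@(2,3)
Op 5: remove (0,5)
Op 6: place WQ@(3,0)
Op 7: place WQ@(5,4)
Op 8: place BN@(2,1)
Per-piece attacks for B:
  BN@(0,1): attacks (1,3) (2,2) (2,0)
  BN@(2,1): attacks (3,3) (4,2) (1,3) (0,2) (4,0) (0,0)
  BK@(2,3): attacks (2,4) (2,2) (3,3) (1,3) (3,4) (3,2) (1,4) (1,2)
B attacks (2,1): no

Answer: no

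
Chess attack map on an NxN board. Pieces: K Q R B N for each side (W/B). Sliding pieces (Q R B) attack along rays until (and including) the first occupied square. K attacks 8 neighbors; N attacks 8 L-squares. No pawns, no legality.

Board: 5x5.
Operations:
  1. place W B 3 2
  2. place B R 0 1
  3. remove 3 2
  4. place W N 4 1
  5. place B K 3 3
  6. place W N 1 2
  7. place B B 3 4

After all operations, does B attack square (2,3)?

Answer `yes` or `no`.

Op 1: place WB@(3,2)
Op 2: place BR@(0,1)
Op 3: remove (3,2)
Op 4: place WN@(4,1)
Op 5: place BK@(3,3)
Op 6: place WN@(1,2)
Op 7: place BB@(3,4)
Per-piece attacks for B:
  BR@(0,1): attacks (0,2) (0,3) (0,4) (0,0) (1,1) (2,1) (3,1) (4,1) [ray(1,0) blocked at (4,1)]
  BK@(3,3): attacks (3,4) (3,2) (4,3) (2,3) (4,4) (4,2) (2,4) (2,2)
  BB@(3,4): attacks (4,3) (2,3) (1,2) [ray(-1,-1) blocked at (1,2)]
B attacks (2,3): yes

Answer: yes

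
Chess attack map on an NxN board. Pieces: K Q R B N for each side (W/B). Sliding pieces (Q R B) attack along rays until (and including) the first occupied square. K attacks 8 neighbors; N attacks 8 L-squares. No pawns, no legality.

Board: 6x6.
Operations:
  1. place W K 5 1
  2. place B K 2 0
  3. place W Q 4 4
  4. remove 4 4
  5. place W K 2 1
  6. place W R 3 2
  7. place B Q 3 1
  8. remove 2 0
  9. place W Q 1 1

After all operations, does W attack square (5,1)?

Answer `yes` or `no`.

Answer: no

Derivation:
Op 1: place WK@(5,1)
Op 2: place BK@(2,0)
Op 3: place WQ@(4,4)
Op 4: remove (4,4)
Op 5: place WK@(2,1)
Op 6: place WR@(3,2)
Op 7: place BQ@(3,1)
Op 8: remove (2,0)
Op 9: place WQ@(1,1)
Per-piece attacks for W:
  WQ@(1,1): attacks (1,2) (1,3) (1,4) (1,5) (1,0) (2,1) (0,1) (2,2) (3,3) (4,4) (5,5) (2,0) (0,2) (0,0) [ray(1,0) blocked at (2,1)]
  WK@(2,1): attacks (2,2) (2,0) (3,1) (1,1) (3,2) (3,0) (1,2) (1,0)
  WR@(3,2): attacks (3,3) (3,4) (3,5) (3,1) (4,2) (5,2) (2,2) (1,2) (0,2) [ray(0,-1) blocked at (3,1)]
  WK@(5,1): attacks (5,2) (5,0) (4,1) (4,2) (4,0)
W attacks (5,1): no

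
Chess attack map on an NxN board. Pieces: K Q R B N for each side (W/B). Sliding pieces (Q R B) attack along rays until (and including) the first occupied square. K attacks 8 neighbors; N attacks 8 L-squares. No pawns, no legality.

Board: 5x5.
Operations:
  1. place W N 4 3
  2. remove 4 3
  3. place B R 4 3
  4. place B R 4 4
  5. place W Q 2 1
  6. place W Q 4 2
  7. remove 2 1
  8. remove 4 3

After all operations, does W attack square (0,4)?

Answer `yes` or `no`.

Op 1: place WN@(4,3)
Op 2: remove (4,3)
Op 3: place BR@(4,3)
Op 4: place BR@(4,4)
Op 5: place WQ@(2,1)
Op 6: place WQ@(4,2)
Op 7: remove (2,1)
Op 8: remove (4,3)
Per-piece attacks for W:
  WQ@(4,2): attacks (4,3) (4,4) (4,1) (4,0) (3,2) (2,2) (1,2) (0,2) (3,3) (2,4) (3,1) (2,0) [ray(0,1) blocked at (4,4)]
W attacks (0,4): no

Answer: no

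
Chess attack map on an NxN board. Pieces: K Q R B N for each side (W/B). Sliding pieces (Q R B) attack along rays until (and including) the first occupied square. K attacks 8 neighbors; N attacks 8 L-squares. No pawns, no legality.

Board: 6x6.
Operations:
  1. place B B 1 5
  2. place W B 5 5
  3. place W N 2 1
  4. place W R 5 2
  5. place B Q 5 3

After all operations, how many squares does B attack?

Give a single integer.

Op 1: place BB@(1,5)
Op 2: place WB@(5,5)
Op 3: place WN@(2,1)
Op 4: place WR@(5,2)
Op 5: place BQ@(5,3)
Per-piece attacks for B:
  BB@(1,5): attacks (2,4) (3,3) (4,2) (5,1) (0,4)
  BQ@(5,3): attacks (5,4) (5,5) (5,2) (4,3) (3,3) (2,3) (1,3) (0,3) (4,4) (3,5) (4,2) (3,1) (2,0) [ray(0,1) blocked at (5,5); ray(0,-1) blocked at (5,2)]
Union (16 distinct): (0,3) (0,4) (1,3) (2,0) (2,3) (2,4) (3,1) (3,3) (3,5) (4,2) (4,3) (4,4) (5,1) (5,2) (5,4) (5,5)

Answer: 16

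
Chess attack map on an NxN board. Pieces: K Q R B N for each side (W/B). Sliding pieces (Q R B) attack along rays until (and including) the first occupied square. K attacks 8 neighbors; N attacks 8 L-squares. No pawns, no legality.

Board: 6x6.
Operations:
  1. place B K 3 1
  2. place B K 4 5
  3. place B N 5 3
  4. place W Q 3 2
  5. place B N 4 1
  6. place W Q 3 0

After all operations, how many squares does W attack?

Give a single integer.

Answer: 22

Derivation:
Op 1: place BK@(3,1)
Op 2: place BK@(4,5)
Op 3: place BN@(5,3)
Op 4: place WQ@(3,2)
Op 5: place BN@(4,1)
Op 6: place WQ@(3,0)
Per-piece attacks for W:
  WQ@(3,0): attacks (3,1) (4,0) (5,0) (2,0) (1,0) (0,0) (4,1) (2,1) (1,2) (0,3) [ray(0,1) blocked at (3,1); ray(1,1) blocked at (4,1)]
  WQ@(3,2): attacks (3,3) (3,4) (3,5) (3,1) (4,2) (5,2) (2,2) (1,2) (0,2) (4,3) (5,4) (4,1) (2,3) (1,4) (0,5) (2,1) (1,0) [ray(0,-1) blocked at (3,1); ray(1,-1) blocked at (4,1)]
Union (22 distinct): (0,0) (0,2) (0,3) (0,5) (1,0) (1,2) (1,4) (2,0) (2,1) (2,2) (2,3) (3,1) (3,3) (3,4) (3,5) (4,0) (4,1) (4,2) (4,3) (5,0) (5,2) (5,4)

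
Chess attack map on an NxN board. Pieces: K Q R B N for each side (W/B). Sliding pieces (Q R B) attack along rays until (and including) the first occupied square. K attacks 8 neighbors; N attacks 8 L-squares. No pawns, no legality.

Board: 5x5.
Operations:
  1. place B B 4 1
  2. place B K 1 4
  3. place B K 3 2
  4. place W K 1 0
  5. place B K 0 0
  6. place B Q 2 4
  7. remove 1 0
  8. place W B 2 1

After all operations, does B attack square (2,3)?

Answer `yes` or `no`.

Op 1: place BB@(4,1)
Op 2: place BK@(1,4)
Op 3: place BK@(3,2)
Op 4: place WK@(1,0)
Op 5: place BK@(0,0)
Op 6: place BQ@(2,4)
Op 7: remove (1,0)
Op 8: place WB@(2,1)
Per-piece attacks for B:
  BK@(0,0): attacks (0,1) (1,0) (1,1)
  BK@(1,4): attacks (1,3) (2,4) (0,4) (2,3) (0,3)
  BQ@(2,4): attacks (2,3) (2,2) (2,1) (3,4) (4,4) (1,4) (3,3) (4,2) (1,3) (0,2) [ray(0,-1) blocked at (2,1); ray(-1,0) blocked at (1,4)]
  BK@(3,2): attacks (3,3) (3,1) (4,2) (2,2) (4,3) (4,1) (2,3) (2,1)
  BB@(4,1): attacks (3,2) (3,0) [ray(-1,1) blocked at (3,2)]
B attacks (2,3): yes

Answer: yes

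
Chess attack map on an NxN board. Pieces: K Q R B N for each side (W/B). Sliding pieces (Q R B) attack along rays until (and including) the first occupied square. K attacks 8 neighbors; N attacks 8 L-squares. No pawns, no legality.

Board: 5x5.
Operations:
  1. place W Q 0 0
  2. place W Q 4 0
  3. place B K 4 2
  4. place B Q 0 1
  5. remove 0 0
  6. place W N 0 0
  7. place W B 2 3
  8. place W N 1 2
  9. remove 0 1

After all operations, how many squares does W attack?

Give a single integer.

Answer: 17

Derivation:
Op 1: place WQ@(0,0)
Op 2: place WQ@(4,0)
Op 3: place BK@(4,2)
Op 4: place BQ@(0,1)
Op 5: remove (0,0)
Op 6: place WN@(0,0)
Op 7: place WB@(2,3)
Op 8: place WN@(1,2)
Op 9: remove (0,1)
Per-piece attacks for W:
  WN@(0,0): attacks (1,2) (2,1)
  WN@(1,2): attacks (2,4) (3,3) (0,4) (2,0) (3,1) (0,0)
  WB@(2,3): attacks (3,4) (3,2) (4,1) (1,4) (1,2) [ray(-1,-1) blocked at (1,2)]
  WQ@(4,0): attacks (4,1) (4,2) (3,0) (2,0) (1,0) (0,0) (3,1) (2,2) (1,3) (0,4) [ray(0,1) blocked at (4,2); ray(-1,0) blocked at (0,0)]
Union (17 distinct): (0,0) (0,4) (1,0) (1,2) (1,3) (1,4) (2,0) (2,1) (2,2) (2,4) (3,0) (3,1) (3,2) (3,3) (3,4) (4,1) (4,2)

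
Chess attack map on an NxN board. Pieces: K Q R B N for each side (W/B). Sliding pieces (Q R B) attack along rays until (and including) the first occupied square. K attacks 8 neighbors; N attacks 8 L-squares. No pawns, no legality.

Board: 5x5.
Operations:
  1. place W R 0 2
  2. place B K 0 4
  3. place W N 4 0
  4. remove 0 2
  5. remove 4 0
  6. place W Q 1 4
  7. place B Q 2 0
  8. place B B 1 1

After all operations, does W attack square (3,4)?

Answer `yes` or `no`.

Op 1: place WR@(0,2)
Op 2: place BK@(0,4)
Op 3: place WN@(4,0)
Op 4: remove (0,2)
Op 5: remove (4,0)
Op 6: place WQ@(1,4)
Op 7: place BQ@(2,0)
Op 8: place BB@(1,1)
Per-piece attacks for W:
  WQ@(1,4): attacks (1,3) (1,2) (1,1) (2,4) (3,4) (4,4) (0,4) (2,3) (3,2) (4,1) (0,3) [ray(0,-1) blocked at (1,1); ray(-1,0) blocked at (0,4)]
W attacks (3,4): yes

Answer: yes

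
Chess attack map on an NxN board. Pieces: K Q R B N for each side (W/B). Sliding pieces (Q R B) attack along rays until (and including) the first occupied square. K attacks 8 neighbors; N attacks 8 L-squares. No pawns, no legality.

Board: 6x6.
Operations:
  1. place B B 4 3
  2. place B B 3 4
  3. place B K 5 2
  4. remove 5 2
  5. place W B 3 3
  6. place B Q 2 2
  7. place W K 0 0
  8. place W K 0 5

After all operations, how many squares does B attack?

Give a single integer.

Answer: 23

Derivation:
Op 1: place BB@(4,3)
Op 2: place BB@(3,4)
Op 3: place BK@(5,2)
Op 4: remove (5,2)
Op 5: place WB@(3,3)
Op 6: place BQ@(2,2)
Op 7: place WK@(0,0)
Op 8: place WK@(0,5)
Per-piece attacks for B:
  BQ@(2,2): attacks (2,3) (2,4) (2,5) (2,1) (2,0) (3,2) (4,2) (5,2) (1,2) (0,2) (3,3) (3,1) (4,0) (1,3) (0,4) (1,1) (0,0) [ray(1,1) blocked at (3,3); ray(-1,-1) blocked at (0,0)]
  BB@(3,4): attacks (4,5) (4,3) (2,5) (2,3) (1,2) (0,1) [ray(1,-1) blocked at (4,3)]
  BB@(4,3): attacks (5,4) (5,2) (3,4) (3,2) (2,1) (1,0) [ray(-1,1) blocked at (3,4)]
Union (23 distinct): (0,0) (0,1) (0,2) (0,4) (1,0) (1,1) (1,2) (1,3) (2,0) (2,1) (2,3) (2,4) (2,5) (3,1) (3,2) (3,3) (3,4) (4,0) (4,2) (4,3) (4,5) (5,2) (5,4)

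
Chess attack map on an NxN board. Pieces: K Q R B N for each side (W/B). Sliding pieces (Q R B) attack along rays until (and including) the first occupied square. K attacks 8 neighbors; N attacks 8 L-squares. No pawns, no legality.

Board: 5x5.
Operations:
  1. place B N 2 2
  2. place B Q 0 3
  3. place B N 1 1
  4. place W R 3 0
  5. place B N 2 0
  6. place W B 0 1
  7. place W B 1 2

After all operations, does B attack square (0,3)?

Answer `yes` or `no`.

Answer: yes

Derivation:
Op 1: place BN@(2,2)
Op 2: place BQ@(0,3)
Op 3: place BN@(1,1)
Op 4: place WR@(3,0)
Op 5: place BN@(2,0)
Op 6: place WB@(0,1)
Op 7: place WB@(1,2)
Per-piece attacks for B:
  BQ@(0,3): attacks (0,4) (0,2) (0,1) (1,3) (2,3) (3,3) (4,3) (1,4) (1,2) [ray(0,-1) blocked at (0,1); ray(1,-1) blocked at (1,2)]
  BN@(1,1): attacks (2,3) (3,2) (0,3) (3,0)
  BN@(2,0): attacks (3,2) (4,1) (1,2) (0,1)
  BN@(2,2): attacks (3,4) (4,3) (1,4) (0,3) (3,0) (4,1) (1,0) (0,1)
B attacks (0,3): yes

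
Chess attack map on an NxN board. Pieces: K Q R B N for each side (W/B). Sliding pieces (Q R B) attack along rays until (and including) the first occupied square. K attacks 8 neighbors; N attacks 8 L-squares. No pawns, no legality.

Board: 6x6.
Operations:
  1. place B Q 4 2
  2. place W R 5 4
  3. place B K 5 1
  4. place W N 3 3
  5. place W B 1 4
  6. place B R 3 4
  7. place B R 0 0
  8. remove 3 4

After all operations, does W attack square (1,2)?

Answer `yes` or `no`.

Op 1: place BQ@(4,2)
Op 2: place WR@(5,4)
Op 3: place BK@(5,1)
Op 4: place WN@(3,3)
Op 5: place WB@(1,4)
Op 6: place BR@(3,4)
Op 7: place BR@(0,0)
Op 8: remove (3,4)
Per-piece attacks for W:
  WB@(1,4): attacks (2,5) (2,3) (3,2) (4,1) (5,0) (0,5) (0,3)
  WN@(3,3): attacks (4,5) (5,4) (2,5) (1,4) (4,1) (5,2) (2,1) (1,2)
  WR@(5,4): attacks (5,5) (5,3) (5,2) (5,1) (4,4) (3,4) (2,4) (1,4) [ray(0,-1) blocked at (5,1); ray(-1,0) blocked at (1,4)]
W attacks (1,2): yes

Answer: yes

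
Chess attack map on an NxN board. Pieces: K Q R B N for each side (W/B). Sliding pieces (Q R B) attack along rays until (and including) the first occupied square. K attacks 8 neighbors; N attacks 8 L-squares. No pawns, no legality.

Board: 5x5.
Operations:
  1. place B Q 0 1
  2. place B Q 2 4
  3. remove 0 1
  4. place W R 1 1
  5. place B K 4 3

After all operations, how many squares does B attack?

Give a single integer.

Answer: 13

Derivation:
Op 1: place BQ@(0,1)
Op 2: place BQ@(2,4)
Op 3: remove (0,1)
Op 4: place WR@(1,1)
Op 5: place BK@(4,3)
Per-piece attacks for B:
  BQ@(2,4): attacks (2,3) (2,2) (2,1) (2,0) (3,4) (4,4) (1,4) (0,4) (3,3) (4,2) (1,3) (0,2)
  BK@(4,3): attacks (4,4) (4,2) (3,3) (3,4) (3,2)
Union (13 distinct): (0,2) (0,4) (1,3) (1,4) (2,0) (2,1) (2,2) (2,3) (3,2) (3,3) (3,4) (4,2) (4,4)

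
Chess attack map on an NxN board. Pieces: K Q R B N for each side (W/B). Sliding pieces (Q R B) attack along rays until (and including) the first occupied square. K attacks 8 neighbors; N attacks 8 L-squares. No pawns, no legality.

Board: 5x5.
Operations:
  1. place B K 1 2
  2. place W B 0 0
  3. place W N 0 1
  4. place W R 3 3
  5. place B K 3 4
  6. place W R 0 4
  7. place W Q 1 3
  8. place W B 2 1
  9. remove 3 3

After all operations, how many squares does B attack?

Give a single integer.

Answer: 12

Derivation:
Op 1: place BK@(1,2)
Op 2: place WB@(0,0)
Op 3: place WN@(0,1)
Op 4: place WR@(3,3)
Op 5: place BK@(3,4)
Op 6: place WR@(0,4)
Op 7: place WQ@(1,3)
Op 8: place WB@(2,1)
Op 9: remove (3,3)
Per-piece attacks for B:
  BK@(1,2): attacks (1,3) (1,1) (2,2) (0,2) (2,3) (2,1) (0,3) (0,1)
  BK@(3,4): attacks (3,3) (4,4) (2,4) (4,3) (2,3)
Union (12 distinct): (0,1) (0,2) (0,3) (1,1) (1,3) (2,1) (2,2) (2,3) (2,4) (3,3) (4,3) (4,4)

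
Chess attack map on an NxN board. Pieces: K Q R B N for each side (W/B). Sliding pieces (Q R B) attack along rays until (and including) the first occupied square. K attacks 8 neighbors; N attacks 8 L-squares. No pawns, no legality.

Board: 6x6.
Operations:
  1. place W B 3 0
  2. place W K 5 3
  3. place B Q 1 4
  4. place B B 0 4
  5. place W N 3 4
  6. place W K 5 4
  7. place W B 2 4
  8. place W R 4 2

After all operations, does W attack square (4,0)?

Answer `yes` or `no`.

Answer: yes

Derivation:
Op 1: place WB@(3,0)
Op 2: place WK@(5,3)
Op 3: place BQ@(1,4)
Op 4: place BB@(0,4)
Op 5: place WN@(3,4)
Op 6: place WK@(5,4)
Op 7: place WB@(2,4)
Op 8: place WR@(4,2)
Per-piece attacks for W:
  WB@(2,4): attacks (3,5) (3,3) (4,2) (1,5) (1,3) (0,2) [ray(1,-1) blocked at (4,2)]
  WB@(3,0): attacks (4,1) (5,2) (2,1) (1,2) (0,3)
  WN@(3,4): attacks (5,5) (1,5) (4,2) (5,3) (2,2) (1,3)
  WR@(4,2): attacks (4,3) (4,4) (4,5) (4,1) (4,0) (5,2) (3,2) (2,2) (1,2) (0,2)
  WK@(5,3): attacks (5,4) (5,2) (4,3) (4,4) (4,2)
  WK@(5,4): attacks (5,5) (5,3) (4,4) (4,5) (4,3)
W attacks (4,0): yes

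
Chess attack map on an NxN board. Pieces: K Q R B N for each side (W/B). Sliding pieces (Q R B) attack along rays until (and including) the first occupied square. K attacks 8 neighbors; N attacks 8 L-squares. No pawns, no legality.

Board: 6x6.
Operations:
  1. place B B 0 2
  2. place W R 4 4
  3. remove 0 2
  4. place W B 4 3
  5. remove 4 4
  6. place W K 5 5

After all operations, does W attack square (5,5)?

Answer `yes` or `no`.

Op 1: place BB@(0,2)
Op 2: place WR@(4,4)
Op 3: remove (0,2)
Op 4: place WB@(4,3)
Op 5: remove (4,4)
Op 6: place WK@(5,5)
Per-piece attacks for W:
  WB@(4,3): attacks (5,4) (5,2) (3,4) (2,5) (3,2) (2,1) (1,0)
  WK@(5,5): attacks (5,4) (4,5) (4,4)
W attacks (5,5): no

Answer: no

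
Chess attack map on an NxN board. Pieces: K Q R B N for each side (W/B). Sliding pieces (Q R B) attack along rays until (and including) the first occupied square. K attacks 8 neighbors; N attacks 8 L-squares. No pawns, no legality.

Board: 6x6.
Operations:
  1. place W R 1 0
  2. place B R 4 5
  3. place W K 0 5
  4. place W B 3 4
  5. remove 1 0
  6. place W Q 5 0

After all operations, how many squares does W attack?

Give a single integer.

Op 1: place WR@(1,0)
Op 2: place BR@(4,5)
Op 3: place WK@(0,5)
Op 4: place WB@(3,4)
Op 5: remove (1,0)
Op 6: place WQ@(5,0)
Per-piece attacks for W:
  WK@(0,5): attacks (0,4) (1,5) (1,4)
  WB@(3,4): attacks (4,5) (4,3) (5,2) (2,5) (2,3) (1,2) (0,1) [ray(1,1) blocked at (4,5)]
  WQ@(5,0): attacks (5,1) (5,2) (5,3) (5,4) (5,5) (4,0) (3,0) (2,0) (1,0) (0,0) (4,1) (3,2) (2,3) (1,4) (0,5) [ray(-1,1) blocked at (0,5)]
Union (22 distinct): (0,0) (0,1) (0,4) (0,5) (1,0) (1,2) (1,4) (1,5) (2,0) (2,3) (2,5) (3,0) (3,2) (4,0) (4,1) (4,3) (4,5) (5,1) (5,2) (5,3) (5,4) (5,5)

Answer: 22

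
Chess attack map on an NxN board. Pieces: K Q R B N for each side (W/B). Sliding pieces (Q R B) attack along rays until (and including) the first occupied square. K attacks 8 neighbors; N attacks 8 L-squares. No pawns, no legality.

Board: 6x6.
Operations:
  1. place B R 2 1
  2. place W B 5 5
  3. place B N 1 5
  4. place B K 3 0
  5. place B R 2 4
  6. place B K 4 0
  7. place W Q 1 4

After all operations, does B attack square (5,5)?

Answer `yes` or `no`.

Answer: no

Derivation:
Op 1: place BR@(2,1)
Op 2: place WB@(5,5)
Op 3: place BN@(1,5)
Op 4: place BK@(3,0)
Op 5: place BR@(2,4)
Op 6: place BK@(4,0)
Op 7: place WQ@(1,4)
Per-piece attacks for B:
  BN@(1,5): attacks (2,3) (3,4) (0,3)
  BR@(2,1): attacks (2,2) (2,3) (2,4) (2,0) (3,1) (4,1) (5,1) (1,1) (0,1) [ray(0,1) blocked at (2,4)]
  BR@(2,4): attacks (2,5) (2,3) (2,2) (2,1) (3,4) (4,4) (5,4) (1,4) [ray(0,-1) blocked at (2,1); ray(-1,0) blocked at (1,4)]
  BK@(3,0): attacks (3,1) (4,0) (2,0) (4,1) (2,1)
  BK@(4,0): attacks (4,1) (5,0) (3,0) (5,1) (3,1)
B attacks (5,5): no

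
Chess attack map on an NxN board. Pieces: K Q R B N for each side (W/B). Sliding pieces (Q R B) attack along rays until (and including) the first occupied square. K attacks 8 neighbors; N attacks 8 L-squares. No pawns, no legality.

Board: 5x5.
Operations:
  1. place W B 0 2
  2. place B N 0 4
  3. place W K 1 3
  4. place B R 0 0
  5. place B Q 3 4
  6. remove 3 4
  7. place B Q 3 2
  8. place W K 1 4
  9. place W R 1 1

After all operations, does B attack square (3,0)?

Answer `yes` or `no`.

Op 1: place WB@(0,2)
Op 2: place BN@(0,4)
Op 3: place WK@(1,3)
Op 4: place BR@(0,0)
Op 5: place BQ@(3,4)
Op 6: remove (3,4)
Op 7: place BQ@(3,2)
Op 8: place WK@(1,4)
Op 9: place WR@(1,1)
Per-piece attacks for B:
  BR@(0,0): attacks (0,1) (0,2) (1,0) (2,0) (3,0) (4,0) [ray(0,1) blocked at (0,2)]
  BN@(0,4): attacks (1,2) (2,3)
  BQ@(3,2): attacks (3,3) (3,4) (3,1) (3,0) (4,2) (2,2) (1,2) (0,2) (4,3) (4,1) (2,3) (1,4) (2,1) (1,0) [ray(-1,0) blocked at (0,2); ray(-1,1) blocked at (1,4)]
B attacks (3,0): yes

Answer: yes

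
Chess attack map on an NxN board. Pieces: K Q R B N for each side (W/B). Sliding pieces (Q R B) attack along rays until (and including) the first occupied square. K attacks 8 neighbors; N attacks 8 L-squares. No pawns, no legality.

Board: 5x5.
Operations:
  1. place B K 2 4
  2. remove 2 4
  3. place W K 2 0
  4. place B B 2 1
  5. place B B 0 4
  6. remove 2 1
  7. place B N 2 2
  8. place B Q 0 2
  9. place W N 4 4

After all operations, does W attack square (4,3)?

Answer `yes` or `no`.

Op 1: place BK@(2,4)
Op 2: remove (2,4)
Op 3: place WK@(2,0)
Op 4: place BB@(2,1)
Op 5: place BB@(0,4)
Op 6: remove (2,1)
Op 7: place BN@(2,2)
Op 8: place BQ@(0,2)
Op 9: place WN@(4,4)
Per-piece attacks for W:
  WK@(2,0): attacks (2,1) (3,0) (1,0) (3,1) (1,1)
  WN@(4,4): attacks (3,2) (2,3)
W attacks (4,3): no

Answer: no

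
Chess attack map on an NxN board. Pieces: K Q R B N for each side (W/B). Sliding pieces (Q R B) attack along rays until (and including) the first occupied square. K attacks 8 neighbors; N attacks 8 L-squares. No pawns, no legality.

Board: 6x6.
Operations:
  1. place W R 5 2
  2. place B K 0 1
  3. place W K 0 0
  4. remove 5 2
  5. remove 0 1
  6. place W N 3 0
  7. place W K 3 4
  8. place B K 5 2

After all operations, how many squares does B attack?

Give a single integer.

Answer: 5

Derivation:
Op 1: place WR@(5,2)
Op 2: place BK@(0,1)
Op 3: place WK@(0,0)
Op 4: remove (5,2)
Op 5: remove (0,1)
Op 6: place WN@(3,0)
Op 7: place WK@(3,4)
Op 8: place BK@(5,2)
Per-piece attacks for B:
  BK@(5,2): attacks (5,3) (5,1) (4,2) (4,3) (4,1)
Union (5 distinct): (4,1) (4,2) (4,3) (5,1) (5,3)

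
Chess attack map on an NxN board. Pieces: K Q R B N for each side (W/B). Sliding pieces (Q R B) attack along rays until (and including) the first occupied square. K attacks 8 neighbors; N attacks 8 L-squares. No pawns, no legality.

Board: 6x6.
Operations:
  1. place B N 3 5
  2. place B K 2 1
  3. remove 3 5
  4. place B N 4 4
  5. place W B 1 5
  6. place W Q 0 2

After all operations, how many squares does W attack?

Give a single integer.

Op 1: place BN@(3,5)
Op 2: place BK@(2,1)
Op 3: remove (3,5)
Op 4: place BN@(4,4)
Op 5: place WB@(1,5)
Op 6: place WQ@(0,2)
Per-piece attacks for W:
  WQ@(0,2): attacks (0,3) (0,4) (0,5) (0,1) (0,0) (1,2) (2,2) (3,2) (4,2) (5,2) (1,3) (2,4) (3,5) (1,1) (2,0)
  WB@(1,5): attacks (2,4) (3,3) (4,2) (5,1) (0,4)
Union (17 distinct): (0,0) (0,1) (0,3) (0,4) (0,5) (1,1) (1,2) (1,3) (2,0) (2,2) (2,4) (3,2) (3,3) (3,5) (4,2) (5,1) (5,2)

Answer: 17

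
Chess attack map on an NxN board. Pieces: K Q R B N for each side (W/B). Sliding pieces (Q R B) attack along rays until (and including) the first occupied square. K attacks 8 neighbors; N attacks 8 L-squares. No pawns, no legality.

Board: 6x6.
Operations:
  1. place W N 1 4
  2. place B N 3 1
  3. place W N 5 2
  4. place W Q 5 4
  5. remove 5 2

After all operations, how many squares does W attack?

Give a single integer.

Answer: 18

Derivation:
Op 1: place WN@(1,4)
Op 2: place BN@(3,1)
Op 3: place WN@(5,2)
Op 4: place WQ@(5,4)
Op 5: remove (5,2)
Per-piece attacks for W:
  WN@(1,4): attacks (3,5) (2,2) (3,3) (0,2)
  WQ@(5,4): attacks (5,5) (5,3) (5,2) (5,1) (5,0) (4,4) (3,4) (2,4) (1,4) (4,5) (4,3) (3,2) (2,1) (1,0) [ray(-1,0) blocked at (1,4)]
Union (18 distinct): (0,2) (1,0) (1,4) (2,1) (2,2) (2,4) (3,2) (3,3) (3,4) (3,5) (4,3) (4,4) (4,5) (5,0) (5,1) (5,2) (5,3) (5,5)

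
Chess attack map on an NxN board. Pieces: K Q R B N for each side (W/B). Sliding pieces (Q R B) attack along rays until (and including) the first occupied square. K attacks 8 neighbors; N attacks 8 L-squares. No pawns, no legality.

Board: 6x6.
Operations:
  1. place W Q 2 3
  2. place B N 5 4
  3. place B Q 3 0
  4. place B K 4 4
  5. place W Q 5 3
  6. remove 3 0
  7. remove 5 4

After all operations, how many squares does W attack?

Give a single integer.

Answer: 27

Derivation:
Op 1: place WQ@(2,3)
Op 2: place BN@(5,4)
Op 3: place BQ@(3,0)
Op 4: place BK@(4,4)
Op 5: place WQ@(5,3)
Op 6: remove (3,0)
Op 7: remove (5,4)
Per-piece attacks for W:
  WQ@(2,3): attacks (2,4) (2,5) (2,2) (2,1) (2,0) (3,3) (4,3) (5,3) (1,3) (0,3) (3,4) (4,5) (3,2) (4,1) (5,0) (1,4) (0,5) (1,2) (0,1) [ray(1,0) blocked at (5,3)]
  WQ@(5,3): attacks (5,4) (5,5) (5,2) (5,1) (5,0) (4,3) (3,3) (2,3) (4,4) (4,2) (3,1) (2,0) [ray(-1,0) blocked at (2,3); ray(-1,1) blocked at (4,4)]
Union (27 distinct): (0,1) (0,3) (0,5) (1,2) (1,3) (1,4) (2,0) (2,1) (2,2) (2,3) (2,4) (2,5) (3,1) (3,2) (3,3) (3,4) (4,1) (4,2) (4,3) (4,4) (4,5) (5,0) (5,1) (5,2) (5,3) (5,4) (5,5)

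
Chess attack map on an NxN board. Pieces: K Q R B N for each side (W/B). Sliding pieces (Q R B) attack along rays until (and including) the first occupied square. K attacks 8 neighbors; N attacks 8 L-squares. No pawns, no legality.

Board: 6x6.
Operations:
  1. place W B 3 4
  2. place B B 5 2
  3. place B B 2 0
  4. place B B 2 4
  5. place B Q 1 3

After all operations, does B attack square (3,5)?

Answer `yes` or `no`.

Answer: yes

Derivation:
Op 1: place WB@(3,4)
Op 2: place BB@(5,2)
Op 3: place BB@(2,0)
Op 4: place BB@(2,4)
Op 5: place BQ@(1,3)
Per-piece attacks for B:
  BQ@(1,3): attacks (1,4) (1,5) (1,2) (1,1) (1,0) (2,3) (3,3) (4,3) (5,3) (0,3) (2,4) (2,2) (3,1) (4,0) (0,4) (0,2) [ray(1,1) blocked at (2,4)]
  BB@(2,0): attacks (3,1) (4,2) (5,3) (1,1) (0,2)
  BB@(2,4): attacks (3,5) (3,3) (4,2) (5,1) (1,5) (1,3) [ray(-1,-1) blocked at (1,3)]
  BB@(5,2): attacks (4,3) (3,4) (4,1) (3,0) [ray(-1,1) blocked at (3,4)]
B attacks (3,5): yes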